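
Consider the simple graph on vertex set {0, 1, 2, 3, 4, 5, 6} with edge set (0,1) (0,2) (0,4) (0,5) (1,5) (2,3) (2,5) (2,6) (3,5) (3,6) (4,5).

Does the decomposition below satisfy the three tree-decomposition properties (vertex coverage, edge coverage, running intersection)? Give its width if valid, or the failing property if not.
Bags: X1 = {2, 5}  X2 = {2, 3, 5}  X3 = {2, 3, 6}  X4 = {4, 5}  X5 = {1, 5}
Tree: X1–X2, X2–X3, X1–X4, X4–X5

A tree decomposition must satisfy three properties: every vertex lies in some bag; for every edge, both endpoints lie together in some bag; and for every vertex, the bags containing it form a connected subtree. Here vertex 0 appears in no bag, so the decomposition is invalid.

No — vertex 0 appears in no bag.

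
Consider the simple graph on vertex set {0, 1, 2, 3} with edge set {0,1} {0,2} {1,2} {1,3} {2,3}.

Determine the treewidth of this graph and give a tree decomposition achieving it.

The largest bag has 3 vertices, giving width 2; this decomposition certifies tw(G) ≤ 2. Conversely, {0, 1, 2} is a clique of size 3, and the vertices of any clique must share a bag in every tree decomposition; so some bag has ≥ 3 vertices and tw(G) ≥ 2. The upper and lower bounds meet at 2, so that is the treewidth.

Treewidth 2.
One such decomposition:
Bags: B1 = {0, 1, 2}  B2 = {1, 2, 3}
Tree: B1–B2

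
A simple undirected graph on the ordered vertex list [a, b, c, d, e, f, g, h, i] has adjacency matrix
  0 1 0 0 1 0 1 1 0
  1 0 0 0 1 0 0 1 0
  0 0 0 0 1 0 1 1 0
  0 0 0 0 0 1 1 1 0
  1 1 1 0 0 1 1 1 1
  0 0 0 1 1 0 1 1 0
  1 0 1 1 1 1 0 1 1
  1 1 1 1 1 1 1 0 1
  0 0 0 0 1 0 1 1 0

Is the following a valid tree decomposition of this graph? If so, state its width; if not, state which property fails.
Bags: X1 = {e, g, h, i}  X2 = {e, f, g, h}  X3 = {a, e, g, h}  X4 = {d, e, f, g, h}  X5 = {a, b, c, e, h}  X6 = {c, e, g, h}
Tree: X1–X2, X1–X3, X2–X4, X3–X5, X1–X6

A tree decomposition must satisfy three properties: every vertex lies in some bag; for every edge, both endpoints lie together in some bag; and for every vertex, the bags containing it form a connected subtree. Here bags containing vertex c are not connected in the tree, so the decomposition is invalid.

No — bags containing vertex c are not connected in the tree.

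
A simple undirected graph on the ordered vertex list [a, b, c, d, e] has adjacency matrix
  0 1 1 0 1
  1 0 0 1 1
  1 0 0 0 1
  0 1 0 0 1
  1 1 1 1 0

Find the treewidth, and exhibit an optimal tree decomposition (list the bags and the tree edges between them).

Every bag has size at most 3, so the width is 3 − 1 = 2 and tw(G) ≤ 2. For the lower bound, the 3 vertices {b, d, e} are pairwise adjacent, and any tree decomposition puts a clique entirely inside one bag — forcing width ≥ 2. Therefore the treewidth is 2.

Treewidth 2.
One optimal decomposition is:
Bags: B1 = {a, b, e}  B2 = {b, d, e}  B3 = {a, c, e}
Tree: B1–B2, B1–B3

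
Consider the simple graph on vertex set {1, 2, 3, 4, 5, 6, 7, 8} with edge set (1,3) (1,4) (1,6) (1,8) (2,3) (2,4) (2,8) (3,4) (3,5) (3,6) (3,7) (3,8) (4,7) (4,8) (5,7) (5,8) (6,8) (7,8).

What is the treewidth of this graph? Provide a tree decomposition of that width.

Every bag has size at most 4, so the width is 4 − 1 = 3 and tw(G) ≤ 3. On the other hand G contains the 4-clique {1, 3, 4, 8}. A clique must lie in a single bag of any decomposition, so no decomposition can have width below 3. Therefore the treewidth is 3.

Treewidth 3.
One optimal decomposition is:
Bags: B1 = {1, 3, 4, 8}  B2 = {1, 3, 6, 8}  B3 = {2, 3, 4, 8}  B4 = {3, 4, 7, 8}  B5 = {3, 5, 7, 8}
Tree: B1–B2, B1–B3, B1–B4, B4–B5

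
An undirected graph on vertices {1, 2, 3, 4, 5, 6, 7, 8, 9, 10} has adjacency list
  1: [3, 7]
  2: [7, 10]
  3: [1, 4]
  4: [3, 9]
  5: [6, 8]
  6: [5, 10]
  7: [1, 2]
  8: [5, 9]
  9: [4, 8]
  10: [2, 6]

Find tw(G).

2

A width-2 tree decomposition is:
Bags: B1 = {4, 8, 9}  B2 = {3, 4, 8}  B3 = {1, 3, 8}  B4 = {1, 7, 8}  B5 = {2, 7, 8}  B6 = {2, 8, 10}  B7 = {6, 8, 10}  B8 = {5, 6, 8}
Tree: B1–B2, B2–B3, B3–B4, B4–B5, B5–B6, B6–B7, B7–B8
The largest bag has 3 vertices, giving width 2; this decomposition certifies tw(G) ≤ 2. For the lower bound, G contains the cycle 8–9–4–3–1–7–2–10–6–5–8, so G is not a forest; only forests have treewidth ≤ 1, hence tw(G) ≥ 2. Therefore the treewidth is 2.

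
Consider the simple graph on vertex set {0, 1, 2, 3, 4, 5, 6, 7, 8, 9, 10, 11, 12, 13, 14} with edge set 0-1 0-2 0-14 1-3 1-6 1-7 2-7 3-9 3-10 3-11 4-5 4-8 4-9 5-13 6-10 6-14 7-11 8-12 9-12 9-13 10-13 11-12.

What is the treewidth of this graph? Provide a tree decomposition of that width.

Treewidth 3.
One such decomposition:
Bags: B1 = {4, 5, 8, 13}  B2 = {4, 8, 9, 13}  B3 = {8, 9, 12, 13}  B4 = {9, 10, 12, 13}  B5 = {3, 9, 10, 12}  B6 = {3, 10, 11, 12}  B7 = {3, 6, 10, 11}  B8 = {1, 3, 6, 11}  B9 = {1, 6, 7, 11}  B10 = {1, 6, 7, 14}  B11 = {0, 1, 7, 14}  B12 = {0, 2, 7, 14}
Tree: B1–B2, B2–B3, B3–B4, B4–B5, B5–B6, B6–B7, B7–B8, B8–B9, B9–B10, B10–B11, B11–B12

The largest bag has 4 vertices, giving width 3; this decomposition certifies tw(G) ≤ 3. For the lower bound: the 4 vertex sets {4,5,8}, {13}, {9}, {3,10,11,12} are disjoint, each induces a connected subgraph, and every pair is joined by at least one edge of G. Contracting each set to a single vertex therefore yields K_{4} as a minor, and since treewidth is minor-monotone, tw(G) ≥ tw(K_{4}) = 3. The upper and lower bounds meet at 3, so that is the treewidth.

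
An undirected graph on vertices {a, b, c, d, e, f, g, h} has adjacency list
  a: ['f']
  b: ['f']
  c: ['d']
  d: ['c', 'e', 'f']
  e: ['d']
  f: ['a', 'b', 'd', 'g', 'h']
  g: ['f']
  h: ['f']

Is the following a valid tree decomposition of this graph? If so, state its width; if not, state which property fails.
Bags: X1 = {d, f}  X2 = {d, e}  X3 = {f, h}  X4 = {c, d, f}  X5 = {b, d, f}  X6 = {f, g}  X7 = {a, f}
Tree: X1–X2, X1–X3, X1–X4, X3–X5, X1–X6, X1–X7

No — bags containing vertex d are not connected in the tree.

A tree decomposition must satisfy three properties: every vertex lies in some bag; for every edge, both endpoints lie together in some bag; and for every vertex, the bags containing it form a connected subtree. Here bags containing vertex d are not connected in the tree, so the decomposition is invalid.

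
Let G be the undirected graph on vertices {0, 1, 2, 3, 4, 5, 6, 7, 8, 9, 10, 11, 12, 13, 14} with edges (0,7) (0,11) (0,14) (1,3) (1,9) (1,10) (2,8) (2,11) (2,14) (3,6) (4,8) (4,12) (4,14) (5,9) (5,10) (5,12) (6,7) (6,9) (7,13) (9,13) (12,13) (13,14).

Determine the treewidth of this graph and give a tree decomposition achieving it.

Every bag has size at most 4, so the width is 4 − 1 = 3 and tw(G) ≤ 3. For the lower bound: the 4 vertex sets {1,3,10}, {6}, {9}, {5,7,12,13} are disjoint, each induces a connected subgraph, and every pair is joined by at least one edge of G. Contracting each set to a single vertex therefore yields K_{4} as a minor, and since treewidth is minor-monotone, tw(G) ≥ tw(K_{4}) = 3. Therefore the treewidth is 3.

Treewidth 3.
One such decomposition:
Bags: B1 = {1, 3, 6, 10}  B2 = {1, 6, 9, 10}  B3 = {5, 6, 9, 10}  B4 = {5, 6, 7, 9}  B5 = {5, 7, 9, 13}  B6 = {5, 7, 12, 13}  B7 = {0, 7, 12, 13}  B8 = {0, 12, 13, 14}  B9 = {0, 4, 12, 14}  B10 = {0, 4, 11, 14}  B11 = {2, 4, 11, 14}  B12 = {2, 4, 8, 11}
Tree: B1–B2, B2–B3, B3–B4, B4–B5, B5–B6, B6–B7, B7–B8, B8–B9, B9–B10, B10–B11, B11–B12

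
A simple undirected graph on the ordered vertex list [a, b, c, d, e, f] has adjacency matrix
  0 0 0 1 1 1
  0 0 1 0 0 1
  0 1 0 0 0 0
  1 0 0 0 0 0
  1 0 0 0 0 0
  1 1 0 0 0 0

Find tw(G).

A width-1 tree decomposition is:
Bags: B1 = {b, f}  B2 = {a, f}  B3 = {a, d}  B4 = {b, c}  B5 = {a, e}
Tree: B1–B2, B2–B3, B1–B4, B3–B5
Each bag holds 2 vertices, so the decomposition has width 1, which upper-bounds the treewidth. Any graph with an edge has treewidth ≥ 1, and G has the edge f–b. Hence tw(G) = 1 exactly.

1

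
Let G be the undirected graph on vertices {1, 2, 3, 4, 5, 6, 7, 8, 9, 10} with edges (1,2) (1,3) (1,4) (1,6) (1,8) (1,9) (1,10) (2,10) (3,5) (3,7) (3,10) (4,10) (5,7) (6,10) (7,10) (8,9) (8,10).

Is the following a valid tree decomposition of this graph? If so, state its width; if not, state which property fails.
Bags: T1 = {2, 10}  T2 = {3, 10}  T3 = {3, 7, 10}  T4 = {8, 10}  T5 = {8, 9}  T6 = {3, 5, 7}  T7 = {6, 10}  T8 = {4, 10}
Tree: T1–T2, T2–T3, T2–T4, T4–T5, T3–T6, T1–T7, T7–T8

A tree decomposition must satisfy three properties: every vertex lies in some bag; for every edge, both endpoints lie together in some bag; and for every vertex, the bags containing it form a connected subtree. Here vertex 1 appears in no bag, so the decomposition is invalid.

No — vertex 1 appears in no bag.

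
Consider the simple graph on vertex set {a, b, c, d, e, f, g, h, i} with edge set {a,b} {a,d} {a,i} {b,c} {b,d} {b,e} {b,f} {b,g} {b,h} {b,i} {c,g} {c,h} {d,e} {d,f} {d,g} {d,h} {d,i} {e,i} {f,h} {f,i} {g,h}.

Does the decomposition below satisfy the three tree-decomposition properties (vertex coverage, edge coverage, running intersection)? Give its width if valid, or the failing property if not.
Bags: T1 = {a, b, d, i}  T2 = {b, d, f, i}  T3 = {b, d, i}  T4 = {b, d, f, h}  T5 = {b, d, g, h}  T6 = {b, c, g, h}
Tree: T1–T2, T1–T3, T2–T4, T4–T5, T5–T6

No — vertex e appears in no bag.

A tree decomposition must satisfy three properties: every vertex lies in some bag; for every edge, both endpoints lie together in some bag; and for every vertex, the bags containing it form a connected subtree. Here vertex e appears in no bag, so the decomposition is invalid.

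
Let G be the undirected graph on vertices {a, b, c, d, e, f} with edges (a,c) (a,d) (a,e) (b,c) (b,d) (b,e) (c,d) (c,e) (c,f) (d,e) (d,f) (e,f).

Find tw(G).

3

A width-3 tree decomposition is:
Bags: B1 = {b, c, d, e}  B2 = {c, d, e, f}  B3 = {a, c, d, e}
Tree: B1–B2, B2–B3
Every bag has size at most 4, so the width is 4 − 1 = 3 and tw(G) ≤ 3. Conversely, {a, c, d, e} is a clique of size 4, and the vertices of any clique must share a bag in every tree decomposition; so some bag has ≥ 4 vertices and tw(G) ≥ 3. Therefore the treewidth is 3.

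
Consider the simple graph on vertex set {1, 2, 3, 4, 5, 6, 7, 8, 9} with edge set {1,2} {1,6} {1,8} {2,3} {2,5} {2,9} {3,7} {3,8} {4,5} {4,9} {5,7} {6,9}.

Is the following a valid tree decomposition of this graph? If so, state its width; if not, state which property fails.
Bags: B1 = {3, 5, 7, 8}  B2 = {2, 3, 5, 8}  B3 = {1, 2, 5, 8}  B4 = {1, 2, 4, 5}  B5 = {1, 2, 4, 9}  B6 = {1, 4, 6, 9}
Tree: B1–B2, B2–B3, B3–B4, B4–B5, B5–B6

Yes; width 3.

Every vertex of G appears in some bag (union = {1, 2, 3, 4, 5, 6, 7, 8, 9}); every edge is covered by a bag; and for each vertex v the set of bags containing v is connected in the bag tree. The decomposition is therefore valid. The largest bag has 4 vertices, so the width is 3.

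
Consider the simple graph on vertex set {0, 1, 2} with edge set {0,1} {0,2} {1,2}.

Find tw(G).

A width-2 tree decomposition is:
Bags: B1 = {0, 1, 2}
Tree: (single bag)
With just one bag of size 3, the width is 3 − 1 = 2, so tw(G) ≤ 2. Conversely, {0, 1, 2} is a clique of size 3, and the vertices of any clique must share a bag in every tree decomposition; so some bag has ≥ 3 vertices and tw(G) ≥ 2. The upper and lower bounds meet at 2, so that is the treewidth.

2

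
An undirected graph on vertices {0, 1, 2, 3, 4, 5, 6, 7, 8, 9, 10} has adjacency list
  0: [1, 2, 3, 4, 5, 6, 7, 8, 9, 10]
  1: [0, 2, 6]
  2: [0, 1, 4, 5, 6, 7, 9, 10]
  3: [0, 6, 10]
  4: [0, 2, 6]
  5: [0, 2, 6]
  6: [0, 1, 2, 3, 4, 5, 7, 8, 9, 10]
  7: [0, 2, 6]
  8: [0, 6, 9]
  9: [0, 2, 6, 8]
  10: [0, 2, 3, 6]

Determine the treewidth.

A width-3 tree decomposition is:
Bags: B1 = {0, 2, 6, 7}  B2 = {0, 2, 4, 6}  B3 = {0, 2, 6, 10}  B4 = {0, 2, 5, 6}  B5 = {0, 2, 6, 9}  B6 = {0, 3, 6, 10}  B7 = {0, 6, 8, 9}  B8 = {0, 1, 2, 6}
Tree: B1–B2, B1–B3, B1–B4, B2–B5, B3–B6, B5–B7, B4–B8
Each bag holds 4 vertices, so the decomposition has width 3, which upper-bounds the treewidth. For the lower bound, the 4 vertices {0, 6, 8, 9} are pairwise adjacent, and any tree decomposition puts a clique entirely inside one bag — forcing width ≥ 3. Hence tw(G) = 3 exactly.

3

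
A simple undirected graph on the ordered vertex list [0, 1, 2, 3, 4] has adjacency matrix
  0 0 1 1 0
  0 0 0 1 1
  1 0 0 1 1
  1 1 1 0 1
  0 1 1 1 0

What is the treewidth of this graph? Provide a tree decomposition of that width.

Treewidth 2.
One optimal decomposition is:
Bags: B1 = {1, 3, 4}  B2 = {2, 3, 4}  B3 = {0, 2, 3}
Tree: B1–B2, B2–B3

Each bag holds 3 vertices, so the decomposition has width 2, which upper-bounds the treewidth. Conversely, {1, 3, 4} is a clique of size 3, and the vertices of any clique must share a bag in every tree decomposition; so some bag has ≥ 3 vertices and tw(G) ≥ 2. The upper and lower bounds meet at 2, so that is the treewidth.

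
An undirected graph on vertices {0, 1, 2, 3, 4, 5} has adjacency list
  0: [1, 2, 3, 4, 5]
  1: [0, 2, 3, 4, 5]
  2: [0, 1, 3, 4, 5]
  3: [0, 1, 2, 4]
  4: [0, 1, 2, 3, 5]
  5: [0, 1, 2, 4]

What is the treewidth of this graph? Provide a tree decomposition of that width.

Every bag has size at most 5, so the width is 5 − 1 = 4 and tw(G) ≤ 4. On the other hand G contains the 5-clique {0, 1, 2, 3, 4}. A clique must lie in a single bag of any decomposition, so no decomposition can have width below 4. Hence tw(G) = 4 exactly.

Treewidth 4.
One optimal decomposition is:
Bags: B1 = {0, 1, 2, 3, 4}  B2 = {0, 1, 2, 4, 5}
Tree: B1–B2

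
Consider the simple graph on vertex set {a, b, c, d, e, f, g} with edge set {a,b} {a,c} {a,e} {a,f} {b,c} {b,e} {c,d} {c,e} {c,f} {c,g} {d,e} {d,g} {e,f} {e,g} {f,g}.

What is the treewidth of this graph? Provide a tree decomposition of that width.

The largest bag has 4 vertices, giving width 3; this decomposition certifies tw(G) ≤ 3. For the lower bound, the 4 vertices {c, d, e, g} are pairwise adjacent, and any tree decomposition puts a clique entirely inside one bag — forcing width ≥ 3. The upper and lower bounds meet at 3, so that is the treewidth.

Treewidth 3.
One such decomposition:
Bags: B1 = {a, b, c, e}  B2 = {a, c, e, f}  B3 = {c, e, f, g}  B4 = {c, d, e, g}
Tree: B1–B2, B2–B3, B3–B4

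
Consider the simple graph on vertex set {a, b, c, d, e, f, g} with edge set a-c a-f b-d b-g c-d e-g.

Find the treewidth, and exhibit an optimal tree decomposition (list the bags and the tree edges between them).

Treewidth 1.
One optimal decomposition is:
Bags: B1 = {a, f}  B2 = {a, c}  B3 = {c, d}  B4 = {b, d}  B5 = {b, g}  B6 = {e, g}
Tree: B1–B2, B2–B3, B3–B4, B4–B5, B5–B6

Every bag has size at most 2, so the width is 2 − 1 = 1 and tw(G) ≤ 1. G has an edge, so its treewidth is at least 1. Hence tw(G) = 1 exactly.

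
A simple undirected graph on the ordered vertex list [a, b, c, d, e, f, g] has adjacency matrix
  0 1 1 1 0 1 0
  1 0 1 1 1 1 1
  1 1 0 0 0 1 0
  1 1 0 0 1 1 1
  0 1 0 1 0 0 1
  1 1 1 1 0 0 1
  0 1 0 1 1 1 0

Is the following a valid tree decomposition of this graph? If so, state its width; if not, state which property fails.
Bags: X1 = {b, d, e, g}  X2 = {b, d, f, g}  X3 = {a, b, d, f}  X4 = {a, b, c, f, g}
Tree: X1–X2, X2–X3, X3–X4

No — bags containing vertex g are not connected in the tree.

A tree decomposition must satisfy three properties: every vertex lies in some bag; for every edge, both endpoints lie together in some bag; and for every vertex, the bags containing it form a connected subtree. Here bags containing vertex g are not connected in the tree, so the decomposition is invalid.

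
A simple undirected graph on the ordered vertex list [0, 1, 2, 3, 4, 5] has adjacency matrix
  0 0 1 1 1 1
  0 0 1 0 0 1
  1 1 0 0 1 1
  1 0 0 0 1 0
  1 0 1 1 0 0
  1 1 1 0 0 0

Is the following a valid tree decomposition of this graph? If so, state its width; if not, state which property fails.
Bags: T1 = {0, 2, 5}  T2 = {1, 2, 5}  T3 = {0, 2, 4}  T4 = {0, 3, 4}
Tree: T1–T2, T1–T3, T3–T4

Yes; width 2.

Checking the three conditions: (i) the bags cover all of {0, 1, 2, 3, 4, 5}; (ii) for each edge, some bag contains both endpoints; (iii) the bags containing any fixed vertex form a subtree. All hold, so the decomposition is valid with width 3 − 1 = 2.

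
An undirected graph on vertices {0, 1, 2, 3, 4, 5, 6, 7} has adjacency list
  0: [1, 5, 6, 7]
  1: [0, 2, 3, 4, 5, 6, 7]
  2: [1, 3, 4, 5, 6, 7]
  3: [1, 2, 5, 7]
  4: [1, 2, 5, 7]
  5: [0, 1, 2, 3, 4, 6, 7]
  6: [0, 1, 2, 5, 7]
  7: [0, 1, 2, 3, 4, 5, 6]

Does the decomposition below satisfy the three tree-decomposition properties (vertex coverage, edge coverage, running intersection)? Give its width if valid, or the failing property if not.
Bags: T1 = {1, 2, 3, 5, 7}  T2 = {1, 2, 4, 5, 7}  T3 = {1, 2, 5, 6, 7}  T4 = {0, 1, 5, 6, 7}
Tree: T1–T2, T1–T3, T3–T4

Vertex coverage: the bags together contain {0, 1, 2, 3, 4, 5, 6, 7}, the full vertex set. Edge coverage: each edge of G has both endpoints in at least one bag. Running intersection: for every vertex, the bags containing it form a connected subtree. All three properties hold, so this is a valid tree decomposition of width max|bag| − 1 = 4, and hence tw(G) ≤ 4.

Yes; width 4.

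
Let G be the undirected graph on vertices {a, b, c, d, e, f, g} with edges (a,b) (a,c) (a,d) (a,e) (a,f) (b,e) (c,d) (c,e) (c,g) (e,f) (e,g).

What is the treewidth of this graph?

A width-2 tree decomposition is:
Bags: B1 = {a, c, e}  B2 = {a, c, d}  B3 = {a, e, f}  B4 = {c, e, g}  B5 = {a, b, e}
Tree: B1–B2, B1–B3, B1–B4, B1–B5
The largest bag has 3 vertices, giving width 2; this decomposition certifies tw(G) ≤ 2. Conversely, {c, e, g} is a clique of size 3, and the vertices of any clique must share a bag in every tree decomposition; so some bag has ≥ 3 vertices and tw(G) ≥ 2. Combining the bounds, tw(G) = 2.

2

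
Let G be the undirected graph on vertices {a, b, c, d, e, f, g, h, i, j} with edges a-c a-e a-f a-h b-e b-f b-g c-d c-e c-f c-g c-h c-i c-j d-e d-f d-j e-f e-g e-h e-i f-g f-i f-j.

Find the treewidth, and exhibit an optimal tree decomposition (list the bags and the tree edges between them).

Treewidth 3.
One such decomposition:
Bags: B1 = {c, e, f, g}  B2 = {a, c, e, f}  B3 = {c, d, e, f}  B4 = {c, e, f, i}  B5 = {b, e, f, g}  B6 = {a, c, e, h}  B7 = {c, d, f, j}
Tree: B1–B2, B2–B3, B1–B4, B1–B5, B2–B6, B3–B7

Every bag has size at most 4, so the width is 4 − 1 = 3 and tw(G) ≤ 3. Conversely, {a, c, e, h} is a clique of size 4, and the vertices of any clique must share a bag in every tree decomposition; so some bag has ≥ 4 vertices and tw(G) ≥ 3. Therefore the treewidth is 3.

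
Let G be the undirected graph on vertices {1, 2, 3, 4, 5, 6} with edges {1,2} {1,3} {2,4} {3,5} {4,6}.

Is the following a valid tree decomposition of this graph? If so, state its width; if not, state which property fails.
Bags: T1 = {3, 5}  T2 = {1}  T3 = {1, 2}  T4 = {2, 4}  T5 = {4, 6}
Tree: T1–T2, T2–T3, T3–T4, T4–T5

A tree decomposition must satisfy three properties: every vertex lies in some bag; for every edge, both endpoints lie together in some bag; and for every vertex, the bags containing it form a connected subtree. Here edge (3,1) lies in no bag, so the decomposition is invalid.

No — edge (3,1) lies in no bag.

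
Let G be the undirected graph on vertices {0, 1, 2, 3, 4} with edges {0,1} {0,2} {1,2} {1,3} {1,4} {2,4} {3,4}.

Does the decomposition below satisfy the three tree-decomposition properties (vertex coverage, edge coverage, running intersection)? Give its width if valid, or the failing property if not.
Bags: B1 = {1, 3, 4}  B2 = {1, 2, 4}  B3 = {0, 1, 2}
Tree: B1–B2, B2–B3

Yes; width 2.

Every vertex of G appears in some bag (union = {0, 1, 2, 3, 4}); every edge is covered by a bag; and for each vertex v the set of bags containing v is connected in the bag tree. The decomposition is therefore valid. The largest bag has 3 vertices, so the width is 2.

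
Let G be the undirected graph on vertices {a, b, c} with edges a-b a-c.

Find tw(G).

1

A width-1 tree decomposition is:
Bags: B1 = {a, b}  B2 = {a, c}
Tree: B1–B2
The largest bag has 2 vertices, giving width 1; this decomposition certifies tw(G) ≤ 1. G has an edge, so its treewidth is at least 1. Therefore the treewidth is 1.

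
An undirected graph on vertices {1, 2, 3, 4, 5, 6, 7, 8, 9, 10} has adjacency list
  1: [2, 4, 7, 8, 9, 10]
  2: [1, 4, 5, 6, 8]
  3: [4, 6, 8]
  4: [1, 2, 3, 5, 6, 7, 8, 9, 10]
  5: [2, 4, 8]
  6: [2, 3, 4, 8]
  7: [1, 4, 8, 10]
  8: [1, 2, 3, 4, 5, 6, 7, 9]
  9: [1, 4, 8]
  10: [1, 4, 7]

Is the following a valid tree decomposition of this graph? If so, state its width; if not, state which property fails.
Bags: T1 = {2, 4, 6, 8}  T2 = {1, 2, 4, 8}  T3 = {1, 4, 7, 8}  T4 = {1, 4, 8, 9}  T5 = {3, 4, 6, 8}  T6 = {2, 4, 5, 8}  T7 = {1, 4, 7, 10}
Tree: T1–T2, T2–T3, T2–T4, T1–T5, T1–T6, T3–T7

Checking the three conditions: (i) the bags cover all of {1, 2, 3, 4, 5, 6, 7, 8, 9, 10}; (ii) for each edge, some bag contains both endpoints; (iii) the bags containing any fixed vertex form a subtree. All hold, so the decomposition is valid with width 4 − 1 = 3.

Yes; width 3.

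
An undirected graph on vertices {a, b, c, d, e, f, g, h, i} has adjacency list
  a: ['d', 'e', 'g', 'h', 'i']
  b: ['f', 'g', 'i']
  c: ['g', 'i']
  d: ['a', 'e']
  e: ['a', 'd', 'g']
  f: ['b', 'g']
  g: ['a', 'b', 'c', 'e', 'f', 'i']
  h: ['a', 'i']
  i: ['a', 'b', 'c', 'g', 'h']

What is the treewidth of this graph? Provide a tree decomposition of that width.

Treewidth 2.
One optimal decomposition is:
Bags: B1 = {a, e, g}  B2 = {a, d, e}  B3 = {a, g, i}  B4 = {c, g, i}  B5 = {b, g, i}  B6 = {b, f, g}  B7 = {a, h, i}
Tree: B1–B2, B1–B3, B3–B4, B3–B5, B5–B6, B3–B7

The largest bag has 3 vertices, giving width 2; this decomposition certifies tw(G) ≤ 2. Conversely, {a, d, e} is a clique of size 3, and the vertices of any clique must share a bag in every tree decomposition; so some bag has ≥ 3 vertices and tw(G) ≥ 2. The upper and lower bounds meet at 2, so that is the treewidth.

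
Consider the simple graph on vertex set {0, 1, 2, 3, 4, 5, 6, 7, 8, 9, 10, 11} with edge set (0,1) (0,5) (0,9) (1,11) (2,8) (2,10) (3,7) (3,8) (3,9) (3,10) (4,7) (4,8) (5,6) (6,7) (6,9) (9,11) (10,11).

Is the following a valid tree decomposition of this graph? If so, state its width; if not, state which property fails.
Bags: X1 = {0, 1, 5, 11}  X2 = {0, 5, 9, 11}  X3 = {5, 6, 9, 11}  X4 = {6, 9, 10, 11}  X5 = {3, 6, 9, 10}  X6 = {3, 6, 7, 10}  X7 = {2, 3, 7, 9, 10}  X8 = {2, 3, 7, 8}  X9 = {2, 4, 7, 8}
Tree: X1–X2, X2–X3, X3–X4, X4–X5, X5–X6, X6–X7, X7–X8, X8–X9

No — bags containing vertex 9 are not connected in the tree.

A tree decomposition must satisfy three properties: every vertex lies in some bag; for every edge, both endpoints lie together in some bag; and for every vertex, the bags containing it form a connected subtree. Here bags containing vertex 9 are not connected in the tree, so the decomposition is invalid.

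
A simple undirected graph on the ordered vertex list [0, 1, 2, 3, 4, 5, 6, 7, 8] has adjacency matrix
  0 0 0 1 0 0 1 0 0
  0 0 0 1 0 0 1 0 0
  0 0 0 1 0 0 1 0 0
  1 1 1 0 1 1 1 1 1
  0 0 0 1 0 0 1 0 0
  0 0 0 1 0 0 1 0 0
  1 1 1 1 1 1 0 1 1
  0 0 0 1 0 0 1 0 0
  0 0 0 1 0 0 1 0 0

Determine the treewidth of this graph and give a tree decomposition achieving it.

Treewidth 2.
One such decomposition:
Bags: B1 = {3, 6, 7}  B2 = {0, 3, 6}  B3 = {3, 6, 8}  B4 = {3, 5, 6}  B5 = {2, 3, 6}  B6 = {3, 4, 6}  B7 = {1, 3, 6}
Tree: B1–B2, B1–B3, B3–B4, B1–B5, B2–B6, B1–B7

Every bag has size at most 3, so the width is 3 − 1 = 2 and tw(G) ≤ 2. On the other hand G contains the 3-clique {0, 3, 6}. A clique must lie in a single bag of any decomposition, so no decomposition can have width below 2. The upper and lower bounds meet at 2, so that is the treewidth.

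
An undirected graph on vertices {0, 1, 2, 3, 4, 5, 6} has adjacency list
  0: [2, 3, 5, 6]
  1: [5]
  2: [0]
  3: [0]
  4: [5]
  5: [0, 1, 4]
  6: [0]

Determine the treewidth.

A width-1 tree decomposition is:
Bags: B1 = {0, 6}  B2 = {0, 2}  B3 = {0, 3}  B4 = {0, 5}  B5 = {4, 5}  B6 = {1, 5}
Tree: B1–B2, B1–B3, B2–B4, B4–B5, B5–B6
Every bag has size at most 2, so the width is 2 − 1 = 1 and tw(G) ≤ 1. Since G has at least one edge (e.g. 0–6), it is not an edgeless graph, so tw(G) ≥ 1. Combining the bounds, tw(G) = 1.

1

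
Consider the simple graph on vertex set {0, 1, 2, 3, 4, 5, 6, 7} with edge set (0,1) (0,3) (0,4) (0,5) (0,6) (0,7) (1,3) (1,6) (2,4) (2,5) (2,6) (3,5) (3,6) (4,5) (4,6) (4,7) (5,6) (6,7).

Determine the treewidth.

3

A width-3 tree decomposition is:
Bags: B1 = {0, 4, 5, 6}  B2 = {2, 4, 5, 6}  B3 = {0, 3, 5, 6}  B4 = {0, 1, 3, 6}  B5 = {0, 4, 6, 7}
Tree: B1–B2, B1–B3, B3–B4, B1–B5
The largest bag has 4 vertices, giving width 3; this decomposition certifies tw(G) ≤ 3. On the other hand G contains the 4-clique {0, 1, 3, 6}. A clique must lie in a single bag of any decomposition, so no decomposition can have width below 3. Combining the bounds, tw(G) = 3.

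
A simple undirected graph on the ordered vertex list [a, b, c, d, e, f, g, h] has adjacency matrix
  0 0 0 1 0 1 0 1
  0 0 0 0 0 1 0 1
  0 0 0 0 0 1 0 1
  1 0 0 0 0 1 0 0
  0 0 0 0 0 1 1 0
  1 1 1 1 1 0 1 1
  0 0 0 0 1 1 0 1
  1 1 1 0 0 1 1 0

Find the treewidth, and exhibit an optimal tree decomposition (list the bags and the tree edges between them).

Treewidth 2.
One optimal decomposition is:
Bags: B1 = {b, f, h}  B2 = {f, g, h}  B3 = {a, f, h}  B4 = {a, d, f}  B5 = {e, f, g}  B6 = {c, f, h}
Tree: B1–B2, B1–B3, B3–B4, B2–B5, B1–B6

The largest bag has 3 vertices, giving width 2; this decomposition certifies tw(G) ≤ 2. For the lower bound, the 3 vertices {a, d, f} are pairwise adjacent, and any tree decomposition puts a clique entirely inside one bag — forcing width ≥ 2. Hence tw(G) = 2 exactly.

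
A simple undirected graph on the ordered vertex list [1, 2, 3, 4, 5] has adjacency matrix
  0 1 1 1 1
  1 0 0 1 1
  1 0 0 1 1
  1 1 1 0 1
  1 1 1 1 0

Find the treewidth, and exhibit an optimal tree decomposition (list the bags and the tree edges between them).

Treewidth 3.
One such decomposition:
Bags: B1 = {1, 3, 4, 5}  B2 = {1, 2, 4, 5}
Tree: B1–B2

Each bag holds 4 vertices, so the decomposition has width 3, which upper-bounds the treewidth. Conversely, {1, 2, 4, 5} is a clique of size 4, and the vertices of any clique must share a bag in every tree decomposition; so some bag has ≥ 4 vertices and tw(G) ≥ 3. Combining the bounds, tw(G) = 3.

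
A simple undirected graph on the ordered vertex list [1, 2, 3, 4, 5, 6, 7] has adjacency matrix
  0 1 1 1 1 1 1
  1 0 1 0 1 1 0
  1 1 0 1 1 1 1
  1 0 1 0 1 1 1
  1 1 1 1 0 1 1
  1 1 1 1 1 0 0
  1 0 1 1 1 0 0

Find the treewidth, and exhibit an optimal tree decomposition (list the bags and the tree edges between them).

The largest bag has 5 vertices, giving width 4; this decomposition certifies tw(G) ≤ 4. Conversely, {1, 2, 3, 5, 6} is a clique of size 5, and the vertices of any clique must share a bag in every tree decomposition; so some bag has ≥ 5 vertices and tw(G) ≥ 4. Combining the bounds, tw(G) = 4.

Treewidth 4.
One such decomposition:
Bags: B1 = {1, 3, 4, 5, 6}  B2 = {1, 3, 4, 5, 7}  B3 = {1, 2, 3, 5, 6}
Tree: B1–B2, B1–B3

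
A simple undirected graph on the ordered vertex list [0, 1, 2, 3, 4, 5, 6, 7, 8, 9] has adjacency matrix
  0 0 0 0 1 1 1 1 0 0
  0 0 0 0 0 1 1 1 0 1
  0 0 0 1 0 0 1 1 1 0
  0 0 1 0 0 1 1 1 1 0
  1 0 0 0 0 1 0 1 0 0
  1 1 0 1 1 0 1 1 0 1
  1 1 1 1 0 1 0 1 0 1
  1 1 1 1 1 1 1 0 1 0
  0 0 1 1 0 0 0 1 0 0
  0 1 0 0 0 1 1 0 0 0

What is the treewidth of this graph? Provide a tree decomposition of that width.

The largest bag has 4 vertices, giving width 3; this decomposition certifies tw(G) ≤ 3. Conversely, {1, 5, 6, 9} is a clique of size 4, and the vertices of any clique must share a bag in every tree decomposition; so some bag has ≥ 4 vertices and tw(G) ≥ 3. Hence tw(G) = 3 exactly.

Treewidth 3.
Bags: B1 = {0, 5, 6, 7}  B2 = {1, 5, 6, 7}  B3 = {1, 5, 6, 9}  B4 = {3, 5, 6, 7}  B5 = {0, 4, 5, 7}  B6 = {2, 3, 6, 7}  B7 = {2, 3, 7, 8}
Tree: B1–B2, B2–B3, B2–B4, B1–B5, B4–B6, B6–B7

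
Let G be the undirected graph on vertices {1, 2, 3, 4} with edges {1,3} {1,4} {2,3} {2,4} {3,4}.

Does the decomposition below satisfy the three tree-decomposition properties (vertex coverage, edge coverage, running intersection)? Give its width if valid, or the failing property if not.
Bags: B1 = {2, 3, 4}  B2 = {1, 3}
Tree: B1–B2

No — edge (4,1) lies in no bag.

A tree decomposition must satisfy three properties: every vertex lies in some bag; for every edge, both endpoints lie together in some bag; and for every vertex, the bags containing it form a connected subtree. Here edge (4,1) lies in no bag, so the decomposition is invalid.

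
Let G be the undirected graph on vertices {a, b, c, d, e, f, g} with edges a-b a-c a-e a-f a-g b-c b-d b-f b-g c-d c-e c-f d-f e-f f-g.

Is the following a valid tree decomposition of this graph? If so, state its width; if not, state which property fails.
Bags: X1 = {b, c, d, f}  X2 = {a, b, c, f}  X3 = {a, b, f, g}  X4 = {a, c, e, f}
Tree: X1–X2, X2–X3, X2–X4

Every vertex of G appears in some bag (union = {a, b, c, d, e, f, g}); every edge is covered by a bag; and for each vertex v the set of bags containing v is connected in the bag tree. The decomposition is therefore valid. The largest bag has 4 vertices, so the width is 3.

Yes; width 3.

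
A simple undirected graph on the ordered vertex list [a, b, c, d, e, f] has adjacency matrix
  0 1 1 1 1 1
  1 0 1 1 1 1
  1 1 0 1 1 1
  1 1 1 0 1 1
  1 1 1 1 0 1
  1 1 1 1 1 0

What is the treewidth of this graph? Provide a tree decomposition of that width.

With just one bag of size 6, the width is 6 − 1 = 5, so tw(G) ≤ 5. On the other hand G contains the 6-clique {a, b, c, d, e, f}. A clique must lie in a single bag of any decomposition, so no decomposition can have width below 5. Combining the bounds, tw(G) = 5.

Treewidth 5.
Bags: B1 = {a, b, c, d, e, f}
Tree: (single bag)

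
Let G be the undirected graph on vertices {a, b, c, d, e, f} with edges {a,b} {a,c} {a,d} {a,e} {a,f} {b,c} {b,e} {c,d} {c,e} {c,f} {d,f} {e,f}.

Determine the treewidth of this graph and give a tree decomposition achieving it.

Treewidth 3.
One optimal decomposition is:
Bags: B1 = {a, b, c, e}  B2 = {a, c, e, f}  B3 = {a, c, d, f}
Tree: B1–B2, B2–B3

Each bag holds 4 vertices, so the decomposition has width 3, which upper-bounds the treewidth. For the lower bound, the 4 vertices {a, c, d, f} are pairwise adjacent, and any tree decomposition puts a clique entirely inside one bag — forcing width ≥ 3. Therefore the treewidth is 3.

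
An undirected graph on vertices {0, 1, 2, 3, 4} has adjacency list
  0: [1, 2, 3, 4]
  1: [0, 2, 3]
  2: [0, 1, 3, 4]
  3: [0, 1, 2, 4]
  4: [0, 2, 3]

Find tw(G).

3

A width-3 tree decomposition is:
Bags: B1 = {0, 2, 3, 4}  B2 = {0, 1, 2, 3}
Tree: B1–B2
Each bag holds 4 vertices, so the decomposition has width 3, which upper-bounds the treewidth. For the lower bound, the 4 vertices {0, 1, 2, 3} are pairwise adjacent, and any tree decomposition puts a clique entirely inside one bag — forcing width ≥ 3. Therefore the treewidth is 3.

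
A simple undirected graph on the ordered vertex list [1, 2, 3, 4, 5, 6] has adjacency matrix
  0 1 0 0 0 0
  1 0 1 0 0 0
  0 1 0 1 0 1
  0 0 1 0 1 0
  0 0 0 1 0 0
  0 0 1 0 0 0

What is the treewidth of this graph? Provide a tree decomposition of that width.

Treewidth 1.
One optimal decomposition is:
Bags: B1 = {2, 3}  B2 = {1, 2}  B3 = {3, 4}  B4 = {4, 5}  B5 = {3, 6}
Tree: B1–B2, B1–B3, B3–B4, B3–B5

The largest bag has 2 vertices, giving width 1; this decomposition certifies tw(G) ≤ 1. Any graph with an edge has treewidth ≥ 1, and G has the edge 2–3. The upper and lower bounds meet at 1, so that is the treewidth.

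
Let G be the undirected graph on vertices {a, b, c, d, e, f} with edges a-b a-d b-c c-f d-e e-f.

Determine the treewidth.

A width-2 tree decomposition is:
Bags: B1 = {d, e, f}  B2 = {a, d, f}  B3 = {a, b, f}  B4 = {b, c, f}
Tree: B1–B2, B2–B3, B3–B4
Each bag holds 3 vertices, so the decomposition has width 2, which upper-bounds the treewidth. The edges f–e–d–a–b–c–f form a cycle, so G is not a tree and its treewidth is at least 2. Therefore the treewidth is 2.

2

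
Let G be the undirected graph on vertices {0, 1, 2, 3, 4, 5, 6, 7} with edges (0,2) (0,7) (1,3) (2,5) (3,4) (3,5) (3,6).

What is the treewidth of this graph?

A width-1 tree decomposition is:
Bags: B1 = {3, 4}  B2 = {3, 5}  B3 = {3, 6}  B4 = {2, 5}  B5 = {1, 3}  B6 = {0, 2}  B7 = {0, 7}
Tree: B1–B2, B2–B3, B2–B4, B2–B5, B4–B6, B6–B7
The largest bag has 2 vertices, giving width 1; this decomposition certifies tw(G) ≤ 1. Since G has at least one edge (e.g. 4–3), it is not an edgeless graph, so tw(G) ≥ 1. Hence tw(G) = 1 exactly.

1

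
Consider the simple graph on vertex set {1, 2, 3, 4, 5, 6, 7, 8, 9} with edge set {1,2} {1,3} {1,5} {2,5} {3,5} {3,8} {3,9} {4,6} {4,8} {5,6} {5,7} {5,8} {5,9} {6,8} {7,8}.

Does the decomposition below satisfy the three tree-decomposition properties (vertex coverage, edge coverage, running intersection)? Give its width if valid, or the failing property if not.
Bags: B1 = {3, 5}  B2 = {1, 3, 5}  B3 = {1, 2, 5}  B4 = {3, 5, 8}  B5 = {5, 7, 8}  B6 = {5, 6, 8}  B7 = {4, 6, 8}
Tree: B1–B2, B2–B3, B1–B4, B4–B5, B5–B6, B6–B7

No — vertex 9 appears in no bag.

A tree decomposition must satisfy three properties: every vertex lies in some bag; for every edge, both endpoints lie together in some bag; and for every vertex, the bags containing it form a connected subtree. Here vertex 9 appears in no bag, so the decomposition is invalid.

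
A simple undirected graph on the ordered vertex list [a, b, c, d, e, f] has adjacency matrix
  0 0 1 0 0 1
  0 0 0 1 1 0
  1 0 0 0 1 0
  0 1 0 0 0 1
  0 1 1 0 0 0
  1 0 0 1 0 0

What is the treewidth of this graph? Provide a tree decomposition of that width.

Every bag has size at most 3, so the width is 3 − 1 = 2 and tw(G) ≤ 2. The edges d–f–a–c–e–b–d form a cycle, so G is not a tree and its treewidth is at least 2. Therefore the treewidth is 2.

Treewidth 2.
One such decomposition:
Bags: B1 = {a, d, f}  B2 = {a, c, d}  B3 = {c, d, e}  B4 = {b, d, e}
Tree: B1–B2, B2–B3, B3–B4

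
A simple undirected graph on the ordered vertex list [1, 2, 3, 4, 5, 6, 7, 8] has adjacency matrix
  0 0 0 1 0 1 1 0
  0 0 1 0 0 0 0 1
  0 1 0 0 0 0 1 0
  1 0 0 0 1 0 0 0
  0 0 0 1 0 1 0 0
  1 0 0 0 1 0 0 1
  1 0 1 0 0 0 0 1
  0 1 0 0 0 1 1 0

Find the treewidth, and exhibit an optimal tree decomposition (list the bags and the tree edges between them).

The largest bag has 3 vertices, giving width 2; this decomposition certifies tw(G) ≤ 2. Since 2–3–7–8–2 is a cycle in G, G is not acyclic. Forests are exactly the graphs of treewidth ≤ 1, so tw(G) ≥ 2. Hence tw(G) = 2 exactly.

Treewidth 2.
Bags: B1 = {2, 3, 8}  B2 = {3, 7, 8}  B3 = {6, 7, 8}  B4 = {1, 6, 7}  B5 = {1, 5, 6}  B6 = {1, 4, 5}
Tree: B1–B2, B2–B3, B3–B4, B4–B5, B5–B6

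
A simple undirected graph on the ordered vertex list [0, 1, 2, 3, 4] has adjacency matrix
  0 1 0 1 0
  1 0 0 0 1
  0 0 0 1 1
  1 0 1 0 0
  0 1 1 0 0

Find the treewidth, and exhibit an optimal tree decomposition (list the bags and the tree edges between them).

Each bag holds 3 vertices, so the decomposition has width 2, which upper-bounds the treewidth. The edges 1–4–2–3–0–1 form a cycle, so G is not a tree and its treewidth is at least 2. The upper and lower bounds meet at 2, so that is the treewidth.

Treewidth 2.
Bags: B1 = {1, 2, 4}  B2 = {1, 2, 3}  B3 = {0, 1, 3}
Tree: B1–B2, B2–B3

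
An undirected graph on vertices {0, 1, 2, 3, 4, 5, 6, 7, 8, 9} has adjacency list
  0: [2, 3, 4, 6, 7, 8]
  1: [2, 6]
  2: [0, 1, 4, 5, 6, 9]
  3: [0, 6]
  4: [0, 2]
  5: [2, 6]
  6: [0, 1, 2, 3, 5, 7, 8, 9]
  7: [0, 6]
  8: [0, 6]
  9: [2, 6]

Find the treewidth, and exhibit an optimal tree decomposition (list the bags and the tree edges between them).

Treewidth 2.
Bags: B1 = {0, 2, 6}  B2 = {0, 6, 8}  B3 = {2, 5, 6}  B4 = {0, 3, 6}  B5 = {2, 6, 9}  B6 = {1, 2, 6}  B7 = {0, 6, 7}  B8 = {0, 2, 4}
Tree: B1–B2, B1–B3, B2–B4, B1–B5, B3–B6, B4–B7, B1–B8

Every bag has size at most 3, so the width is 3 − 1 = 2 and tw(G) ≤ 2. On the other hand G contains the 3-clique {0, 2, 4}. A clique must lie in a single bag of any decomposition, so no decomposition can have width below 2. Therefore the treewidth is 2.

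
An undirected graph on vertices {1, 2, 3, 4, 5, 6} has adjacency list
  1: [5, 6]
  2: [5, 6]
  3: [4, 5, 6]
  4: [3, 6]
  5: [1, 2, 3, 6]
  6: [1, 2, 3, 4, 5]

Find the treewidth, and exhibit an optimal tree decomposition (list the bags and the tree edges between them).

Treewidth 2.
One optimal decomposition is:
Bags: B1 = {3, 5, 6}  B2 = {3, 4, 6}  B3 = {2, 5, 6}  B4 = {1, 5, 6}
Tree: B1–B2, B1–B3, B1–B4

Every bag has size at most 3, so the width is 3 − 1 = 2 and tw(G) ≤ 2. On the other hand G contains the 3-clique {3, 4, 6}. A clique must lie in a single bag of any decomposition, so no decomposition can have width below 2. The upper and lower bounds meet at 2, so that is the treewidth.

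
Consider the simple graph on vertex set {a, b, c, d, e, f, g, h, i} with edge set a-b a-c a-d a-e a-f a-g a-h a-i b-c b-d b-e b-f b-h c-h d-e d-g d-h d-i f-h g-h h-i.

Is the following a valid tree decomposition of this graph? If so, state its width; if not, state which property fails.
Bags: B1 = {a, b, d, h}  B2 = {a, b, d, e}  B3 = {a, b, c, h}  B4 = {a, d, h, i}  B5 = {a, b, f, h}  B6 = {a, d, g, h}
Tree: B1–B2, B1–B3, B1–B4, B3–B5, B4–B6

Every vertex of G appears in some bag (union = {a, b, c, d, e, f, g, h, i}); every edge is covered by a bag; and for each vertex v the set of bags containing v is connected in the bag tree. The decomposition is therefore valid. The largest bag has 4 vertices, so the width is 3.

Yes; width 3.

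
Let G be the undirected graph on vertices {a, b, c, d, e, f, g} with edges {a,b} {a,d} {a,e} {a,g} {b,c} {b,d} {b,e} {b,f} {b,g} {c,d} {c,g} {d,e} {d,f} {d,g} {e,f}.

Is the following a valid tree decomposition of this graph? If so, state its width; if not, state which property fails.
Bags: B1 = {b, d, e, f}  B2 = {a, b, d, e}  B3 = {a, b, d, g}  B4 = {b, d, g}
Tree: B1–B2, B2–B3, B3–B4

A tree decomposition must satisfy three properties: every vertex lies in some bag; for every edge, both endpoints lie together in some bag; and for every vertex, the bags containing it form a connected subtree. Here vertex c appears in no bag, so the decomposition is invalid.

No — vertex c appears in no bag.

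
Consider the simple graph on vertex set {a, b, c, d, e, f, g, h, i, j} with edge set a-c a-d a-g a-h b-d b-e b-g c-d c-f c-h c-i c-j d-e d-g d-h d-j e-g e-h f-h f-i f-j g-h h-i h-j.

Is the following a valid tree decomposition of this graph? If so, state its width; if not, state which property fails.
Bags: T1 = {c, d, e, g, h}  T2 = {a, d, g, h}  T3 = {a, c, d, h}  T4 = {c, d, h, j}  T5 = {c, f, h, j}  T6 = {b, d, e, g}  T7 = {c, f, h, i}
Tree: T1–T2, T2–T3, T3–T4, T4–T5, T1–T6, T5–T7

No — bags containing vertex c are not connected in the tree.

A tree decomposition must satisfy three properties: every vertex lies in some bag; for every edge, both endpoints lie together in some bag; and for every vertex, the bags containing it form a connected subtree. Here bags containing vertex c are not connected in the tree, so the decomposition is invalid.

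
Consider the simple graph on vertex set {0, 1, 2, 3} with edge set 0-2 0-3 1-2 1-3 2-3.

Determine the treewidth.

2

A width-2 tree decomposition is:
Bags: B1 = {1, 2, 3}  B2 = {0, 2, 3}
Tree: B1–B2
Every bag has size at most 3, so the width is 3 − 1 = 2 and tw(G) ≤ 2. On the other hand G contains the 3-clique {0, 2, 3}. A clique must lie in a single bag of any decomposition, so no decomposition can have width below 2. Therefore the treewidth is 2.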